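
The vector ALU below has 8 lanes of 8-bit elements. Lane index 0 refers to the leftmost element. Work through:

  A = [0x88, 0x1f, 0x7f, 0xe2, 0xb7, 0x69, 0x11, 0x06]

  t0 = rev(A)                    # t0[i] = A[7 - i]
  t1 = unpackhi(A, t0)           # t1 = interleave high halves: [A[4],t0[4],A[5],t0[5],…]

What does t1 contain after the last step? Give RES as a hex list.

RES = [ 0xb7  0xe2  0x69  0x7f  0x11  0x1f  0x06  0x88 ]

t0 = [0x06, 0x11, 0x69, 0xb7, 0xe2, 0x7f, 0x1f, 0x88]
t1 = [0xb7, 0xe2, 0x69, 0x7f, 0x11, 0x1f, 0x06, 0x88]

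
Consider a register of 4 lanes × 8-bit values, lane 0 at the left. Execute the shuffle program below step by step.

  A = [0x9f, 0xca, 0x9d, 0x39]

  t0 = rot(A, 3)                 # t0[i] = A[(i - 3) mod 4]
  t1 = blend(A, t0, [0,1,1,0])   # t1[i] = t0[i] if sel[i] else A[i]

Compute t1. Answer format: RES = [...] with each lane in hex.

t0 = [0xca, 0x9d, 0x39, 0x9f]
t1 = [0x9f, 0x9d, 0x39, 0x39]

RES = [0x9f, 0x9d, 0x39, 0x39]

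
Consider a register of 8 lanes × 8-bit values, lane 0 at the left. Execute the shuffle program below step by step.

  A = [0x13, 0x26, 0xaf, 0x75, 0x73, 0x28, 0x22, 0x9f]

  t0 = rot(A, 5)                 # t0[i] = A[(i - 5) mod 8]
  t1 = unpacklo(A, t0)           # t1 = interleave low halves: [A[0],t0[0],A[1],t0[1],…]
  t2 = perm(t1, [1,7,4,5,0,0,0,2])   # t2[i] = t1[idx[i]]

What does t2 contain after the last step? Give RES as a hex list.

RES = [ 0x75  0x22  0xaf  0x28  0x13  0x13  0x13  0x26 ]

  t0: 75 73 28 22 9f 13 26 af
  t1: 13 75 26 73 af 28 75 22
  t2: 75 22 af 28 13 13 13 26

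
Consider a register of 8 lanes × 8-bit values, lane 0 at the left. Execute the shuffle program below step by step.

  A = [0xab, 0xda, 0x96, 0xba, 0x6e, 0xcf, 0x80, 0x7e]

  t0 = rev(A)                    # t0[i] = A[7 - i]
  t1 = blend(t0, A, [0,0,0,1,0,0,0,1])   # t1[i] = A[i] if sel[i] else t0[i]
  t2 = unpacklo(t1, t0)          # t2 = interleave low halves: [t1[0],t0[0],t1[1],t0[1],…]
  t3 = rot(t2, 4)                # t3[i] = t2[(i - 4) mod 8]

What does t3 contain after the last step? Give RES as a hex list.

RES = [0xcf, 0xcf, 0xba, 0x6e, 0x7e, 0x7e, 0x80, 0x80]

→ t0 |7e|80|cf|6e|ba|96|da|ab|
→ t1 |7e|80|cf|ba|ba|96|da|7e|
→ t2 |7e|7e|80|80|cf|cf|ba|6e|
→ t3 |cf|cf|ba|6e|7e|7e|80|80|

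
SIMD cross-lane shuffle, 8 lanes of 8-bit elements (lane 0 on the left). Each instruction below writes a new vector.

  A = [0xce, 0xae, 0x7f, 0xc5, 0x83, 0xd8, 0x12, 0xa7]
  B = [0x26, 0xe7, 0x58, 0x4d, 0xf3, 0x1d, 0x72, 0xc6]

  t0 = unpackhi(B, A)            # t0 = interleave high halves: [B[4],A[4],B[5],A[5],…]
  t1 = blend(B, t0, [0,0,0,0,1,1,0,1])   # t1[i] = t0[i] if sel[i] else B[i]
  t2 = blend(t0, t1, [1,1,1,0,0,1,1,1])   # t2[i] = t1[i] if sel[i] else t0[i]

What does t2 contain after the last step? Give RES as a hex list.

  t0: f3 83 1d d8 72 12 c6 a7
  t1: 26 e7 58 4d 72 12 72 a7
  t2: 26 e7 58 d8 72 12 72 a7

RES = [ 0x26  0xe7  0x58  0xd8  0x72  0x12  0x72  0xa7 ]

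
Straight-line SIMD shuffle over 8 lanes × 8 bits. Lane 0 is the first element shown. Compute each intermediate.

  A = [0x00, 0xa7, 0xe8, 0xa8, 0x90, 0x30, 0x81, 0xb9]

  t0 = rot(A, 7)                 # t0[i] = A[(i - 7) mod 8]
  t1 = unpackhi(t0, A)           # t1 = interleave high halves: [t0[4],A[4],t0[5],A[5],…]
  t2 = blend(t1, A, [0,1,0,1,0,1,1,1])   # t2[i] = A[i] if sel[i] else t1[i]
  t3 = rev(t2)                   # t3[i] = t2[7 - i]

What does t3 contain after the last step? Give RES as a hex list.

→ t0 |a7|e8|a8|90|30|81|b9|00|
→ t1 |30|90|81|30|b9|81|00|b9|
→ t2 |30|a7|81|a8|b9|30|81|b9|
→ t3 |b9|81|30|b9|a8|81|a7|30|

RES = [ 0xb9  0x81  0x30  0xb9  0xa8  0x81  0xa7  0x30 ]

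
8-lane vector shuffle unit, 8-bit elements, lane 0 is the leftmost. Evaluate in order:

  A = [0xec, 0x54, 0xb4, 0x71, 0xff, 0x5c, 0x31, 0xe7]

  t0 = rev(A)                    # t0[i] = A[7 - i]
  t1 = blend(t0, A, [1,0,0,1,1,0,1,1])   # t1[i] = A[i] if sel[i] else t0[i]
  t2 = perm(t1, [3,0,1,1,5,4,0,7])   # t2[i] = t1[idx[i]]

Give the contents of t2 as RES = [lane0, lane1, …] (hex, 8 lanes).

RES = [ 0x71  0xec  0x31  0x31  0xb4  0xff  0xec  0xe7 ]

→ t0 |e7|31|5c|ff|71|b4|54|ec|
→ t1 |ec|31|5c|71|ff|b4|31|e7|
→ t2 |71|ec|31|31|b4|ff|ec|e7|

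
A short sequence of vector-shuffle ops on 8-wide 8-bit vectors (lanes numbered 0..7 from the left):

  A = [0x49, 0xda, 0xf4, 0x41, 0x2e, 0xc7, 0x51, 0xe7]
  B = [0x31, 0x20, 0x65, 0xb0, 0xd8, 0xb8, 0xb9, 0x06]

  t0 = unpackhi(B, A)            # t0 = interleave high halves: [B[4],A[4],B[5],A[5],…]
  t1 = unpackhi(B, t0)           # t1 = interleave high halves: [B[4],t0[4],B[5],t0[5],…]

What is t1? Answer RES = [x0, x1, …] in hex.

RES = [ 0xd8  0xb9  0xb8  0x51  0xb9  0x06  0x06  0xe7 ]

t0 = [0xd8, 0x2e, 0xb8, 0xc7, 0xb9, 0x51, 0x06, 0xe7]
t1 = [0xd8, 0xb9, 0xb8, 0x51, 0xb9, 0x06, 0x06, 0xe7]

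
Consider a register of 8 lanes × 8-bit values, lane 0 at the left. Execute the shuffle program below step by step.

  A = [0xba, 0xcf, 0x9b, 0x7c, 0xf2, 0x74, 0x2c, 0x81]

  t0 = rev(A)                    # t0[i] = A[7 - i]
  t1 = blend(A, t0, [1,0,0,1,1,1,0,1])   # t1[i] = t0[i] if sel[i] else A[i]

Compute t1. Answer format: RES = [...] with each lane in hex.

RES = [ 0x81  0xcf  0x9b  0xf2  0x7c  0x9b  0x2c  0xba ]

  t0: 81 2c 74 f2 7c 9b cf ba
  t1: 81 cf 9b f2 7c 9b 2c ba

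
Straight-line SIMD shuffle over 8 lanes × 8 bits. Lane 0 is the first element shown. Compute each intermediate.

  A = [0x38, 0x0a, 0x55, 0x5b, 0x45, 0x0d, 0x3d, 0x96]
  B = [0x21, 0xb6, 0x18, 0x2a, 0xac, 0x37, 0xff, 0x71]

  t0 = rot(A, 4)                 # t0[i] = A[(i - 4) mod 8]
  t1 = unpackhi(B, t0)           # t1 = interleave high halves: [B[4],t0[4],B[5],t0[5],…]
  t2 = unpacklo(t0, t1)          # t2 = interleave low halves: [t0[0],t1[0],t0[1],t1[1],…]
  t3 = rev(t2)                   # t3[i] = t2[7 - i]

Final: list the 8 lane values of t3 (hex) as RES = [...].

RES = [0x0a, 0x96, 0x37, 0x3d, 0x38, 0x0d, 0xac, 0x45]

  t0: 45 0d 3d 96 38 0a 55 5b
  t1: ac 38 37 0a ff 55 71 5b
  t2: 45 ac 0d 38 3d 37 96 0a
  t3: 0a 96 37 3d 38 0d ac 45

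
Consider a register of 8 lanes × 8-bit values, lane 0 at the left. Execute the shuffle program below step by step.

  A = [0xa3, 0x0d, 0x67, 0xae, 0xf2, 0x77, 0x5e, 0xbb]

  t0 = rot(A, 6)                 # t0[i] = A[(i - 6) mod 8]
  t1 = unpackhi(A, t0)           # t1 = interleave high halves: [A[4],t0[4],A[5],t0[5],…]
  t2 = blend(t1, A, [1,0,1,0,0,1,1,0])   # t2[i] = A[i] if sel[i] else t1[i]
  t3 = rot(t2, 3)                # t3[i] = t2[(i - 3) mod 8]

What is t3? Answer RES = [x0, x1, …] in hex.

→ t0 |67|ae|f2|77|5e|bb|a3|0d|
→ t1 |f2|5e|77|bb|5e|a3|bb|0d|
→ t2 |a3|5e|67|bb|5e|77|5e|0d|
→ t3 |77|5e|0d|a3|5e|67|bb|5e|

RES = [ 0x77  0x5e  0x0d  0xa3  0x5e  0x67  0xbb  0x5e ]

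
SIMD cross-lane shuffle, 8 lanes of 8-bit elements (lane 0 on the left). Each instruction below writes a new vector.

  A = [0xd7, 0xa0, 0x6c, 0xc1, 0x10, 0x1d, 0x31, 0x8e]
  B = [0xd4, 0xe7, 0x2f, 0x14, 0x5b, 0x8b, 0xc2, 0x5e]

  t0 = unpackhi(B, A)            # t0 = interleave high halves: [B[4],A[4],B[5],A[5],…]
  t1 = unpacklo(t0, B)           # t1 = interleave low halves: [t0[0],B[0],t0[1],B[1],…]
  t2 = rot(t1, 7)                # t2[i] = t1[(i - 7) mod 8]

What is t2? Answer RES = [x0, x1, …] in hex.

t0 = [0x5b, 0x10, 0x8b, 0x1d, 0xc2, 0x31, 0x5e, 0x8e]
t1 = [0x5b, 0xd4, 0x10, 0xe7, 0x8b, 0x2f, 0x1d, 0x14]
t2 = [0xd4, 0x10, 0xe7, 0x8b, 0x2f, 0x1d, 0x14, 0x5b]

RES = [ 0xd4  0x10  0xe7  0x8b  0x2f  0x1d  0x14  0x5b ]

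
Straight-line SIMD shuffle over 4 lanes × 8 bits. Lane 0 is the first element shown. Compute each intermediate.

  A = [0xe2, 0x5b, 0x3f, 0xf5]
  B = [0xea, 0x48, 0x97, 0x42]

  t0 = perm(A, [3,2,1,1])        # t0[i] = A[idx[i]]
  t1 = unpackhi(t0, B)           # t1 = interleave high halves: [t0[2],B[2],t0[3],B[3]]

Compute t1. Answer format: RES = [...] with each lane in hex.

→ t0 |f5|3f|5b|5b|
→ t1 |5b|97|5b|42|

RES = [ 0x5b  0x97  0x5b  0x42 ]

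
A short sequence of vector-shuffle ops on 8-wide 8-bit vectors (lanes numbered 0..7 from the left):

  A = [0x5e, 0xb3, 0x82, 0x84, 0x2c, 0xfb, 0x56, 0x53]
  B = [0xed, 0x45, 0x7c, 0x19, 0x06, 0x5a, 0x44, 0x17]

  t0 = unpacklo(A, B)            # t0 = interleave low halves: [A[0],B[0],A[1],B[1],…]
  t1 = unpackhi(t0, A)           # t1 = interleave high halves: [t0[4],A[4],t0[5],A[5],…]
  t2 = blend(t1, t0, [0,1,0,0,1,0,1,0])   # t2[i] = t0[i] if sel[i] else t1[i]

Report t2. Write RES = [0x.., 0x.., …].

RES = [0x82, 0xed, 0x7c, 0xfb, 0x82, 0x56, 0x84, 0x53]

  t0: 5e ed b3 45 82 7c 84 19
  t1: 82 2c 7c fb 84 56 19 53
  t2: 82 ed 7c fb 82 56 84 53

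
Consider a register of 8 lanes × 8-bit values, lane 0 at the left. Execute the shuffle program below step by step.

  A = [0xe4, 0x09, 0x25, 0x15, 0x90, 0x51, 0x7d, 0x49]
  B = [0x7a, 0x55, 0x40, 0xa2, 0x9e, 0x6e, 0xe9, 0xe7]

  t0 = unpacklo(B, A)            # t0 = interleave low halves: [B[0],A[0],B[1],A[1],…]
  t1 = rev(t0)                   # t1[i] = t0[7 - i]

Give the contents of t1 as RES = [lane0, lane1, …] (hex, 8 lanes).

RES = [ 0x15  0xa2  0x25  0x40  0x09  0x55  0xe4  0x7a ]

  t0: 7a e4 55 09 40 25 a2 15
  t1: 15 a2 25 40 09 55 e4 7a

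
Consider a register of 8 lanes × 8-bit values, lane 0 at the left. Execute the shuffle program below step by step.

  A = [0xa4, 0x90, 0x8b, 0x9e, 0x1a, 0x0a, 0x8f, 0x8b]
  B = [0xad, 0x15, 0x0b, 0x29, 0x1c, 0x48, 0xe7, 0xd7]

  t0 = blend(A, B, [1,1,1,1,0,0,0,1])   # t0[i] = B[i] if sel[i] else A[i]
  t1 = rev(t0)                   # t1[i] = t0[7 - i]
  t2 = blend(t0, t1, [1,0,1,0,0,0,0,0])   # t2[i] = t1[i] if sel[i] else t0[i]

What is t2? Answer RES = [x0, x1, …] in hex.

→ t0 |ad|15|0b|29|1a|0a|8f|d7|
→ t1 |d7|8f|0a|1a|29|0b|15|ad|
→ t2 |d7|15|0a|29|1a|0a|8f|d7|

RES = [ 0xd7  0x15  0x0a  0x29  0x1a  0x0a  0x8f  0xd7 ]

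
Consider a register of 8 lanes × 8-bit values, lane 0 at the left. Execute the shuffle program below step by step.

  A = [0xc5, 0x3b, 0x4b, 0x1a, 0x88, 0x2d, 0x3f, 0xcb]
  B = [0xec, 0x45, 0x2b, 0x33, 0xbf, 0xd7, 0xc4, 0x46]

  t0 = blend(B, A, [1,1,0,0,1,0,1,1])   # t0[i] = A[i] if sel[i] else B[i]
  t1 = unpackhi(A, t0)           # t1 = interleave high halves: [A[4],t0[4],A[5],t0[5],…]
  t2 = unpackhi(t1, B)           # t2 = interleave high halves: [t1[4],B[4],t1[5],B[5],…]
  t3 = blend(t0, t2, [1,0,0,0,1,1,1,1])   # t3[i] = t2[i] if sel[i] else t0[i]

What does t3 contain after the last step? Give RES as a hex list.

RES = [0x3f, 0x3b, 0x2b, 0x33, 0xcb, 0xc4, 0xcb, 0x46]

  t0: c5 3b 2b 33 88 d7 3f cb
  t1: 88 88 2d d7 3f 3f cb cb
  t2: 3f bf 3f d7 cb c4 cb 46
  t3: 3f 3b 2b 33 cb c4 cb 46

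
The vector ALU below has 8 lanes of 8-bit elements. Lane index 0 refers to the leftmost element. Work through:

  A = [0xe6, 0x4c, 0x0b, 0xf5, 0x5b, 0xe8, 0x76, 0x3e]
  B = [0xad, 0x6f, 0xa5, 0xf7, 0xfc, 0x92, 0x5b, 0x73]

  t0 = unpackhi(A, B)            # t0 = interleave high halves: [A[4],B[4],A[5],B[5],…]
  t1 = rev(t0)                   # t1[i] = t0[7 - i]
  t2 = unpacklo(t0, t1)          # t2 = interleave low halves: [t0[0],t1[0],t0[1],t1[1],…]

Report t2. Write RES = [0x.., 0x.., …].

RES = [ 0x5b  0x73  0xfc  0x3e  0xe8  0x5b  0x92  0x76 ]

  t0: 5b fc e8 92 76 5b 3e 73
  t1: 73 3e 5b 76 92 e8 fc 5b
  t2: 5b 73 fc 3e e8 5b 92 76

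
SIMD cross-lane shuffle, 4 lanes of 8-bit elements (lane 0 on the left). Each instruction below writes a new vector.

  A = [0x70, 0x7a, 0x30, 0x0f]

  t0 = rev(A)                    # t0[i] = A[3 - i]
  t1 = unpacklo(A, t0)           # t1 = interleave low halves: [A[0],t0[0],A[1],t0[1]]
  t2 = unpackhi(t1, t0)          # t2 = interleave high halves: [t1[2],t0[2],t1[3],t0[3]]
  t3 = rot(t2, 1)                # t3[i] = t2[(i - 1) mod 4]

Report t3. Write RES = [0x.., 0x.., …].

t0 = [0x0f, 0x30, 0x7a, 0x70]
t1 = [0x70, 0x0f, 0x7a, 0x30]
t2 = [0x7a, 0x7a, 0x30, 0x70]
t3 = [0x70, 0x7a, 0x7a, 0x30]

RES = [0x70, 0x7a, 0x7a, 0x30]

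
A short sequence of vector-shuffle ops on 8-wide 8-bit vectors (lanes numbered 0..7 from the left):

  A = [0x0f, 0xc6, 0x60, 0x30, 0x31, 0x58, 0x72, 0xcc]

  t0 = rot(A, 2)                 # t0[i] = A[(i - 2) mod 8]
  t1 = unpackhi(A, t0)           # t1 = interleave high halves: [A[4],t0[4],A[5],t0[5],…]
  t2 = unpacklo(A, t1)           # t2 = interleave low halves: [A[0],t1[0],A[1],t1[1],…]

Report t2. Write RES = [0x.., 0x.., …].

→ t0 |72|cc|0f|c6|60|30|31|58|
→ t1 |31|60|58|30|72|31|cc|58|
→ t2 |0f|31|c6|60|60|58|30|30|

RES = [0x0f, 0x31, 0xc6, 0x60, 0x60, 0x58, 0x30, 0x30]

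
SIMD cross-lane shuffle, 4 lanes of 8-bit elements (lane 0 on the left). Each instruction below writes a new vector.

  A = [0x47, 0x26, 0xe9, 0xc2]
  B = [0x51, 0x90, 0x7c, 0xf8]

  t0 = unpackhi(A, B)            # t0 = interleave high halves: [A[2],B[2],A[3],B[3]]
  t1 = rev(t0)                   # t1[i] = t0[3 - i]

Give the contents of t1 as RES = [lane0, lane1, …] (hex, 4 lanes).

t0 = [0xe9, 0x7c, 0xc2, 0xf8]
t1 = [0xf8, 0xc2, 0x7c, 0xe9]

RES = [0xf8, 0xc2, 0x7c, 0xe9]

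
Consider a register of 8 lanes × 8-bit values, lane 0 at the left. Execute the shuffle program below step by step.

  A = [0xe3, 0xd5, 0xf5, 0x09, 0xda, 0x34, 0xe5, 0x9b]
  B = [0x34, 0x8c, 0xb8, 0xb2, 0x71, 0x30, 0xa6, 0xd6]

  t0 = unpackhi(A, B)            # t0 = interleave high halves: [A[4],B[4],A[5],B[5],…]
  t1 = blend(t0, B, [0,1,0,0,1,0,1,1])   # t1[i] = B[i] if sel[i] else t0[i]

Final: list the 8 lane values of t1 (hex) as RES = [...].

t0 = [0xda, 0x71, 0x34, 0x30, 0xe5, 0xa6, 0x9b, 0xd6]
t1 = [0xda, 0x8c, 0x34, 0x30, 0x71, 0xa6, 0xa6, 0xd6]

RES = [0xda, 0x8c, 0x34, 0x30, 0x71, 0xa6, 0xa6, 0xd6]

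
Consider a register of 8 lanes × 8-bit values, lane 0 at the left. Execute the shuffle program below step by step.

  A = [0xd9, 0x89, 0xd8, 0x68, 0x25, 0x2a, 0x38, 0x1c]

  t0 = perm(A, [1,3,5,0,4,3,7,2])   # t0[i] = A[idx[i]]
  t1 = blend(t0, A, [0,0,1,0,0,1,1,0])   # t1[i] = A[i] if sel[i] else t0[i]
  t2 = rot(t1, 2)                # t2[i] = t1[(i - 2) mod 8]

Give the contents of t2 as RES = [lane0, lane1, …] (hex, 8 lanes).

RES = [ 0x38  0xd8  0x89  0x68  0xd8  0xd9  0x25  0x2a ]

t0 = [0x89, 0x68, 0x2a, 0xd9, 0x25, 0x68, 0x1c, 0xd8]
t1 = [0x89, 0x68, 0xd8, 0xd9, 0x25, 0x2a, 0x38, 0xd8]
t2 = [0x38, 0xd8, 0x89, 0x68, 0xd8, 0xd9, 0x25, 0x2a]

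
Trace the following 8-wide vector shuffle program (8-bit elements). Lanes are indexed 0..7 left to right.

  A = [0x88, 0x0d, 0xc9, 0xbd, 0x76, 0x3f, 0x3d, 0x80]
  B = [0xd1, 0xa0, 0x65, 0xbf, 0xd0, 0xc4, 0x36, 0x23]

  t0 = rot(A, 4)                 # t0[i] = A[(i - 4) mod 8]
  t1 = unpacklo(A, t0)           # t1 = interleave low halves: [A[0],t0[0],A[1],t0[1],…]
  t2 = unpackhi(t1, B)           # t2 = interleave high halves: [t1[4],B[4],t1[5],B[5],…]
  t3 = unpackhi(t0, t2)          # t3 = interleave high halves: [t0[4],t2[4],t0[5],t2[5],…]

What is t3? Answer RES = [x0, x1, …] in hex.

RES = [ 0x88  0xbd  0x0d  0x36  0xc9  0x80  0xbd  0x23 ]

t0 = [0x76, 0x3f, 0x3d, 0x80, 0x88, 0x0d, 0xc9, 0xbd]
t1 = [0x88, 0x76, 0x0d, 0x3f, 0xc9, 0x3d, 0xbd, 0x80]
t2 = [0xc9, 0xd0, 0x3d, 0xc4, 0xbd, 0x36, 0x80, 0x23]
t3 = [0x88, 0xbd, 0x0d, 0x36, 0xc9, 0x80, 0xbd, 0x23]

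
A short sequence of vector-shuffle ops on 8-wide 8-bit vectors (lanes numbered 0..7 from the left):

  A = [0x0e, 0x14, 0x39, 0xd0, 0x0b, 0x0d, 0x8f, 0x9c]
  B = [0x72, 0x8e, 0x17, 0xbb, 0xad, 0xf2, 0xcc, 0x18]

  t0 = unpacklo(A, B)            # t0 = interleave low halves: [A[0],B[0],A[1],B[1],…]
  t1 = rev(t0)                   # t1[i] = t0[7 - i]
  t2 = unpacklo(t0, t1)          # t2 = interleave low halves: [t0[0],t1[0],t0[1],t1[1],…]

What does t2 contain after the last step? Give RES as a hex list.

RES = [0x0e, 0xbb, 0x72, 0xd0, 0x14, 0x17, 0x8e, 0x39]

→ t0 |0e|72|14|8e|39|17|d0|bb|
→ t1 |bb|d0|17|39|8e|14|72|0e|
→ t2 |0e|bb|72|d0|14|17|8e|39|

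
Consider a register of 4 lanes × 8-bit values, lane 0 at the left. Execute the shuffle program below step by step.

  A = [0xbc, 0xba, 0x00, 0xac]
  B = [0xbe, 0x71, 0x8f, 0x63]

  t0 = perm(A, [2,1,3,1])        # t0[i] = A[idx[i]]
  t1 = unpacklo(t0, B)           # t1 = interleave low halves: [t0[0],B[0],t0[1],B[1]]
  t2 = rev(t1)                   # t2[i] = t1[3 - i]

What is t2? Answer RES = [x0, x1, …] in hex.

RES = [ 0x71  0xba  0xbe  0x00 ]

  t0: 00 ba ac ba
  t1: 00 be ba 71
  t2: 71 ba be 00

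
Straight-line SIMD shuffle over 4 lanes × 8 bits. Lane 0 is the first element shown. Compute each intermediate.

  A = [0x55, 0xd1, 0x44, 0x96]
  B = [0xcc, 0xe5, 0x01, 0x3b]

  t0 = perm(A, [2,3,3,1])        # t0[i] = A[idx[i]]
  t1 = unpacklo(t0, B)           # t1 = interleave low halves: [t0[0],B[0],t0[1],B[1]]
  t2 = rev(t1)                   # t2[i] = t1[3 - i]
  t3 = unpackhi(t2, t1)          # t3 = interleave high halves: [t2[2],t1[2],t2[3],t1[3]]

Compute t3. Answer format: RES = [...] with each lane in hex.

RES = [ 0xcc  0x96  0x44  0xe5 ]

→ t0 |44|96|96|d1|
→ t1 |44|cc|96|e5|
→ t2 |e5|96|cc|44|
→ t3 |cc|96|44|e5|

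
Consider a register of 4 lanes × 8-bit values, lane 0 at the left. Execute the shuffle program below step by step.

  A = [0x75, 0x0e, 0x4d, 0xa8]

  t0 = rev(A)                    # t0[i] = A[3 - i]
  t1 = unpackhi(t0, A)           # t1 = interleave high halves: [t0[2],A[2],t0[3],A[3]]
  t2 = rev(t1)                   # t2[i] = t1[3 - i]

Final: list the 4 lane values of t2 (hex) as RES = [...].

RES = [ 0xa8  0x75  0x4d  0x0e ]

  t0: a8 4d 0e 75
  t1: 0e 4d 75 a8
  t2: a8 75 4d 0e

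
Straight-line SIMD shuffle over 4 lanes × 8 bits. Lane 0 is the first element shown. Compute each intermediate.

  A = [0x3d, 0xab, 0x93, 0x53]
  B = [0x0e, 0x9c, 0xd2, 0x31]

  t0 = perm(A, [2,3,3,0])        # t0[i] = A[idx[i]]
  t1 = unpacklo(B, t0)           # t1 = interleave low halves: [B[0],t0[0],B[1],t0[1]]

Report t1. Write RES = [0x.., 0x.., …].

RES = [ 0x0e  0x93  0x9c  0x53 ]

→ t0 |93|53|53|3d|
→ t1 |0e|93|9c|53|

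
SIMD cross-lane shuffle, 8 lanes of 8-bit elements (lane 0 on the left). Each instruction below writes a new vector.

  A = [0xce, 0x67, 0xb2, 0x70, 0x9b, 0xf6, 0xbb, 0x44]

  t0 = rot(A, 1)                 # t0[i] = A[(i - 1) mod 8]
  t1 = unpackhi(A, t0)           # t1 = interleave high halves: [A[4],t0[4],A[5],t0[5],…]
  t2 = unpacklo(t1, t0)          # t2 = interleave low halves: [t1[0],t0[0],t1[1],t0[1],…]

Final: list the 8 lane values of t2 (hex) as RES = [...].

  t0: 44 ce 67 b2 70 9b f6 bb
  t1: 9b 70 f6 9b bb f6 44 bb
  t2: 9b 44 70 ce f6 67 9b b2

RES = [ 0x9b  0x44  0x70  0xce  0xf6  0x67  0x9b  0xb2 ]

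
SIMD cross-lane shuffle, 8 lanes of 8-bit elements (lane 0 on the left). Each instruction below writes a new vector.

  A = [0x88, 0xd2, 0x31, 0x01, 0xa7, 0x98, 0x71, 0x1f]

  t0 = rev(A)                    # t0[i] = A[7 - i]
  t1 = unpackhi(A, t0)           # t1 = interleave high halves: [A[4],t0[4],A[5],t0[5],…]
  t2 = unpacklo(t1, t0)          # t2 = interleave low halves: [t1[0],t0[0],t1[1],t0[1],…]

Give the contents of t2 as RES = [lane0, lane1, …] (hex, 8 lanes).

  t0: 1f 71 98 a7 01 31 d2 88
  t1: a7 01 98 31 71 d2 1f 88
  t2: a7 1f 01 71 98 98 31 a7

RES = [0xa7, 0x1f, 0x01, 0x71, 0x98, 0x98, 0x31, 0xa7]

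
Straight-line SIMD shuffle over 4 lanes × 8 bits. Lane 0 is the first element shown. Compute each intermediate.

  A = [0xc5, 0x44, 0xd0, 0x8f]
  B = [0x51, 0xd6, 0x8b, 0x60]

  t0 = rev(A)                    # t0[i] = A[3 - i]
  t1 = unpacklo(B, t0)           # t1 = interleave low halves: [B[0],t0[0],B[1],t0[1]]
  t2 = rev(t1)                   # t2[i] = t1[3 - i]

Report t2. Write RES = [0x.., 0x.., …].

  t0: 8f d0 44 c5
  t1: 51 8f d6 d0
  t2: d0 d6 8f 51

RES = [0xd0, 0xd6, 0x8f, 0x51]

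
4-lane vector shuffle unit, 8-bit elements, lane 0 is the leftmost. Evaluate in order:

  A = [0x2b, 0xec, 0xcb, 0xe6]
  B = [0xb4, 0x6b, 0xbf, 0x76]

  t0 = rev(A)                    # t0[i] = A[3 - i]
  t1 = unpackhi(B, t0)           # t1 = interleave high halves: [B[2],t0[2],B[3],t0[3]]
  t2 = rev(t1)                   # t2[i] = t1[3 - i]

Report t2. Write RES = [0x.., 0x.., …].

RES = [0x2b, 0x76, 0xec, 0xbf]

t0 = [0xe6, 0xcb, 0xec, 0x2b]
t1 = [0xbf, 0xec, 0x76, 0x2b]
t2 = [0x2b, 0x76, 0xec, 0xbf]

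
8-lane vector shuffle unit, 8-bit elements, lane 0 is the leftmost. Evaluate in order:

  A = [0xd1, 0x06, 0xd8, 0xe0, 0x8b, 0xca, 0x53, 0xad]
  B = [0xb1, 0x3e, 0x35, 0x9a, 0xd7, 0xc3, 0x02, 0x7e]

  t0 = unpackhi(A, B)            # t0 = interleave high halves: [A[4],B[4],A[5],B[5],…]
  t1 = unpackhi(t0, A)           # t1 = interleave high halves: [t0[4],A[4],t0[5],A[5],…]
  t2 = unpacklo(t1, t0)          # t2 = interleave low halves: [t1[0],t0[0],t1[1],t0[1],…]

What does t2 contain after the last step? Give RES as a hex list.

  t0: 8b d7 ca c3 53 02 ad 7e
  t1: 53 8b 02 ca ad 53 7e ad
  t2: 53 8b 8b d7 02 ca ca c3

RES = [0x53, 0x8b, 0x8b, 0xd7, 0x02, 0xca, 0xca, 0xc3]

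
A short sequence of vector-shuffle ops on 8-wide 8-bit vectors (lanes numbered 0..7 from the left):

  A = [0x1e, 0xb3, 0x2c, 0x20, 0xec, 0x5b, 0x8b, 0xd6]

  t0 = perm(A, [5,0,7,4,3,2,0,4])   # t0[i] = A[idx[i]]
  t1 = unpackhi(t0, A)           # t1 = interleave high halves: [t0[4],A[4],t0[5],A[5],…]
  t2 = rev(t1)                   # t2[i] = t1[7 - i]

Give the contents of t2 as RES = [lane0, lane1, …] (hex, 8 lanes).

RES = [0xd6, 0xec, 0x8b, 0x1e, 0x5b, 0x2c, 0xec, 0x20]

→ t0 |5b|1e|d6|ec|20|2c|1e|ec|
→ t1 |20|ec|2c|5b|1e|8b|ec|d6|
→ t2 |d6|ec|8b|1e|5b|2c|ec|20|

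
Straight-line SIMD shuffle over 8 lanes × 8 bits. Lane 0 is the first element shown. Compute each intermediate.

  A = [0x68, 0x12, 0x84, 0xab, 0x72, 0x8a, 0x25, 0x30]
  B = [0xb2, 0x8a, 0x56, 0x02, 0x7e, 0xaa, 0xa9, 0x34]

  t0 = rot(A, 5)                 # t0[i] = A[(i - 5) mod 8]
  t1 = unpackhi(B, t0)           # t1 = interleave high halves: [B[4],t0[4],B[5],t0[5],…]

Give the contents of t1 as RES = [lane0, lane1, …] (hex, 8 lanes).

→ t0 |ab|72|8a|25|30|68|12|84|
→ t1 |7e|30|aa|68|a9|12|34|84|

RES = [0x7e, 0x30, 0xaa, 0x68, 0xa9, 0x12, 0x34, 0x84]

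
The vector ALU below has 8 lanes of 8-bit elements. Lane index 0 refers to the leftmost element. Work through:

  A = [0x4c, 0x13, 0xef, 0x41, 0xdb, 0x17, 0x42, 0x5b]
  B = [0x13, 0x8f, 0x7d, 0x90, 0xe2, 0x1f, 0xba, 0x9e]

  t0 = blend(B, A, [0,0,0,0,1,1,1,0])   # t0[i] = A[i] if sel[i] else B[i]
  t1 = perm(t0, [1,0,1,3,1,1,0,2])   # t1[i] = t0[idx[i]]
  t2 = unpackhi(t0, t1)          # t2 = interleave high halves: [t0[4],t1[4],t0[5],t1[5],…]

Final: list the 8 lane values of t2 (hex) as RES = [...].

→ t0 |13|8f|7d|90|db|17|42|9e|
→ t1 |8f|13|8f|90|8f|8f|13|7d|
→ t2 |db|8f|17|8f|42|13|9e|7d|

RES = [ 0xdb  0x8f  0x17  0x8f  0x42  0x13  0x9e  0x7d ]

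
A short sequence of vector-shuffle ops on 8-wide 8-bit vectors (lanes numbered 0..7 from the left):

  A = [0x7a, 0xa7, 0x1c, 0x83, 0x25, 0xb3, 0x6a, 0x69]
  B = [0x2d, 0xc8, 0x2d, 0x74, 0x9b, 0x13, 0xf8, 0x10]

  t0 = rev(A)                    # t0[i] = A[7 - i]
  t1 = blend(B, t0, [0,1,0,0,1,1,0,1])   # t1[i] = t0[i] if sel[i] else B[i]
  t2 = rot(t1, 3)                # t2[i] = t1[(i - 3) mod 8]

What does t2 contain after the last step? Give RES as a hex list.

RES = [0x1c, 0xf8, 0x7a, 0x2d, 0x6a, 0x2d, 0x74, 0x83]

  t0: 69 6a b3 25 83 1c a7 7a
  t1: 2d 6a 2d 74 83 1c f8 7a
  t2: 1c f8 7a 2d 6a 2d 74 83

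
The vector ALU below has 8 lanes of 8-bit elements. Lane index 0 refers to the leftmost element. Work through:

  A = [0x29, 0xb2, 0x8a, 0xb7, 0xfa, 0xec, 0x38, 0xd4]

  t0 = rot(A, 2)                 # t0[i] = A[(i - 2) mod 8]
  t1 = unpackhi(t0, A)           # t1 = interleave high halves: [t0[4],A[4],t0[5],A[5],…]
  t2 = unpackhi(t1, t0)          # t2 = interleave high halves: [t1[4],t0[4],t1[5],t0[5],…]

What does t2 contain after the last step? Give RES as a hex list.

RES = [ 0xfa  0x8a  0x38  0xb7  0xec  0xfa  0xd4  0xec ]

→ t0 |38|d4|29|b2|8a|b7|fa|ec|
→ t1 |8a|fa|b7|ec|fa|38|ec|d4|
→ t2 |fa|8a|38|b7|ec|fa|d4|ec|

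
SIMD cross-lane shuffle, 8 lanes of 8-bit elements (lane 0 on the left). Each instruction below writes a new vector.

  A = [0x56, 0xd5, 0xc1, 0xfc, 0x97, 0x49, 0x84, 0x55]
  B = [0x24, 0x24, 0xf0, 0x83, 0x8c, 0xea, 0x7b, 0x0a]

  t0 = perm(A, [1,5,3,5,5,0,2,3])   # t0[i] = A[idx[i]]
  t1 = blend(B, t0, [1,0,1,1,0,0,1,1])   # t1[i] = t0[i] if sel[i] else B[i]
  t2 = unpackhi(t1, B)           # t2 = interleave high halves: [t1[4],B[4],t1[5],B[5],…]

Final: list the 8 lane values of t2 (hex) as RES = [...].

→ t0 |d5|49|fc|49|49|56|c1|fc|
→ t1 |d5|24|fc|49|8c|ea|c1|fc|
→ t2 |8c|8c|ea|ea|c1|7b|fc|0a|

RES = [0x8c, 0x8c, 0xea, 0xea, 0xc1, 0x7b, 0xfc, 0x0a]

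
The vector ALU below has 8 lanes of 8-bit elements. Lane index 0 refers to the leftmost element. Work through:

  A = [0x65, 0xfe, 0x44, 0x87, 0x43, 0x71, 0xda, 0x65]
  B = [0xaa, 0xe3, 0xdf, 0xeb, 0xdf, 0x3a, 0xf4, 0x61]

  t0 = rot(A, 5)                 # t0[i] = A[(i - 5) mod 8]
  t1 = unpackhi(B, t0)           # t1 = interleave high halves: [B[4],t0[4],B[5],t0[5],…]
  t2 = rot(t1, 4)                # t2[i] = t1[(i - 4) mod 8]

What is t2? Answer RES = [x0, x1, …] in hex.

RES = [0xf4, 0xfe, 0x61, 0x44, 0xdf, 0x65, 0x3a, 0x65]

→ t0 |87|43|71|da|65|65|fe|44|
→ t1 |df|65|3a|65|f4|fe|61|44|
→ t2 |f4|fe|61|44|df|65|3a|65|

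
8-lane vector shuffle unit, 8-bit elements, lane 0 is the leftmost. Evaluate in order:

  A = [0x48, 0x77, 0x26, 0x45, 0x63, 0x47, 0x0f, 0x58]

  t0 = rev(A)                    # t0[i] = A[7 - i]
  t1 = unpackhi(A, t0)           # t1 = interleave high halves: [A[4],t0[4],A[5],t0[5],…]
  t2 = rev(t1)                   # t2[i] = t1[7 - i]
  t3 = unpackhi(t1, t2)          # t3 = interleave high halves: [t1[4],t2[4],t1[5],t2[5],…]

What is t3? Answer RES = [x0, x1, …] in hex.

t0 = [0x58, 0x0f, 0x47, 0x63, 0x45, 0x26, 0x77, 0x48]
t1 = [0x63, 0x45, 0x47, 0x26, 0x0f, 0x77, 0x58, 0x48]
t2 = [0x48, 0x58, 0x77, 0x0f, 0x26, 0x47, 0x45, 0x63]
t3 = [0x0f, 0x26, 0x77, 0x47, 0x58, 0x45, 0x48, 0x63]

RES = [0x0f, 0x26, 0x77, 0x47, 0x58, 0x45, 0x48, 0x63]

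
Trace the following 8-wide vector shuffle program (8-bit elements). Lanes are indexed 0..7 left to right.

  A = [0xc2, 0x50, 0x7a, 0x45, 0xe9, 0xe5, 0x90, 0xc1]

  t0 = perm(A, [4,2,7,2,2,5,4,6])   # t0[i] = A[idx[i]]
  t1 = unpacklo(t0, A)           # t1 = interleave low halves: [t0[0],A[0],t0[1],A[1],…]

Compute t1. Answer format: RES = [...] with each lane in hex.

t0 = [0xe9, 0x7a, 0xc1, 0x7a, 0x7a, 0xe5, 0xe9, 0x90]
t1 = [0xe9, 0xc2, 0x7a, 0x50, 0xc1, 0x7a, 0x7a, 0x45]

RES = [0xe9, 0xc2, 0x7a, 0x50, 0xc1, 0x7a, 0x7a, 0x45]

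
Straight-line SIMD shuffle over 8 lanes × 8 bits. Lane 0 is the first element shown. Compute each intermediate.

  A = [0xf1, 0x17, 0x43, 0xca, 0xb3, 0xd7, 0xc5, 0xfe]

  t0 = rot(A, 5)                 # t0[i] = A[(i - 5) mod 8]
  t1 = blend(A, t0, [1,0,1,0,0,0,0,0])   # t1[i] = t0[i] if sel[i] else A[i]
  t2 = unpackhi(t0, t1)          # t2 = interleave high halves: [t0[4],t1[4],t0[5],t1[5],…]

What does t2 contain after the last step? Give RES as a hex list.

t0 = [0xca, 0xb3, 0xd7, 0xc5, 0xfe, 0xf1, 0x17, 0x43]
t1 = [0xca, 0x17, 0xd7, 0xca, 0xb3, 0xd7, 0xc5, 0xfe]
t2 = [0xfe, 0xb3, 0xf1, 0xd7, 0x17, 0xc5, 0x43, 0xfe]

RES = [0xfe, 0xb3, 0xf1, 0xd7, 0x17, 0xc5, 0x43, 0xfe]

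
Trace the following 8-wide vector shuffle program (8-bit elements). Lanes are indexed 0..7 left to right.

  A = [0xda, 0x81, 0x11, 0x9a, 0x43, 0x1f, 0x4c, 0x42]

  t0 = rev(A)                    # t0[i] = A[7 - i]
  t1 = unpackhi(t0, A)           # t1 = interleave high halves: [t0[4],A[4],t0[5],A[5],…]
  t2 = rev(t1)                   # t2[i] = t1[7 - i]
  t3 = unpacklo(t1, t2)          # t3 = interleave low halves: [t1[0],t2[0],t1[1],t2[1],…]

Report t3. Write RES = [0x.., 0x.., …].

  t0: 42 4c 1f 43 9a 11 81 da
  t1: 9a 43 11 1f 81 4c da 42
  t2: 42 da 4c 81 1f 11 43 9a
  t3: 9a 42 43 da 11 4c 1f 81

RES = [0x9a, 0x42, 0x43, 0xda, 0x11, 0x4c, 0x1f, 0x81]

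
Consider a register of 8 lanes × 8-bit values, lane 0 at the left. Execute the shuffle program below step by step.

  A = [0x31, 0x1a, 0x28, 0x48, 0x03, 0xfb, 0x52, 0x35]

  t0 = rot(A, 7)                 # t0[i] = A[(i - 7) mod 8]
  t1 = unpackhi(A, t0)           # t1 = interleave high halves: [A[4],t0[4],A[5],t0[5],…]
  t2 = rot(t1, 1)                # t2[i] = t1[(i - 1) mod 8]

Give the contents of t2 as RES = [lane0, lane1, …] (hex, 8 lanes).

t0 = [0x1a, 0x28, 0x48, 0x03, 0xfb, 0x52, 0x35, 0x31]
t1 = [0x03, 0xfb, 0xfb, 0x52, 0x52, 0x35, 0x35, 0x31]
t2 = [0x31, 0x03, 0xfb, 0xfb, 0x52, 0x52, 0x35, 0x35]

RES = [0x31, 0x03, 0xfb, 0xfb, 0x52, 0x52, 0x35, 0x35]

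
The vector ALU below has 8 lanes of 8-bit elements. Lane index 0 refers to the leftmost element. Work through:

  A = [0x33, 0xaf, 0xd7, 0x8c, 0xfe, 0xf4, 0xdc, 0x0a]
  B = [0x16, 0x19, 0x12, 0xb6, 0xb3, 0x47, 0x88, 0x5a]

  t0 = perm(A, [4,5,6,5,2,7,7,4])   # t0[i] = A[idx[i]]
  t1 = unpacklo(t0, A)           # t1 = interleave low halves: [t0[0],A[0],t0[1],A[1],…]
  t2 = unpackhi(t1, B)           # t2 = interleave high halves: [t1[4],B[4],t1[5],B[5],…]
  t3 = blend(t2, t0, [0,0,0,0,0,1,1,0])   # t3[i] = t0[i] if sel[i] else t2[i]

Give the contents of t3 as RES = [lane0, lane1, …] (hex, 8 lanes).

RES = [0xdc, 0xb3, 0xd7, 0x47, 0xf4, 0x0a, 0x0a, 0x5a]

  t0: fe f4 dc f4 d7 0a 0a fe
  t1: fe 33 f4 af dc d7 f4 8c
  t2: dc b3 d7 47 f4 88 8c 5a
  t3: dc b3 d7 47 f4 0a 0a 5a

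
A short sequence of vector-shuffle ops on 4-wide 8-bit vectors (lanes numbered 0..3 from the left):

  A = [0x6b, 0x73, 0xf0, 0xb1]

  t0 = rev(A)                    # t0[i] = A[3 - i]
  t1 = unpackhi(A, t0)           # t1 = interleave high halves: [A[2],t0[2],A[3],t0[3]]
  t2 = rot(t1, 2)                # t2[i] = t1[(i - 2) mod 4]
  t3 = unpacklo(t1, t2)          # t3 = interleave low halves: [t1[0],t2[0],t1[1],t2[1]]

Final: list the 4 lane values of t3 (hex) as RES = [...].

t0 = [0xb1, 0xf0, 0x73, 0x6b]
t1 = [0xf0, 0x73, 0xb1, 0x6b]
t2 = [0xb1, 0x6b, 0xf0, 0x73]
t3 = [0xf0, 0xb1, 0x73, 0x6b]

RES = [ 0xf0  0xb1  0x73  0x6b ]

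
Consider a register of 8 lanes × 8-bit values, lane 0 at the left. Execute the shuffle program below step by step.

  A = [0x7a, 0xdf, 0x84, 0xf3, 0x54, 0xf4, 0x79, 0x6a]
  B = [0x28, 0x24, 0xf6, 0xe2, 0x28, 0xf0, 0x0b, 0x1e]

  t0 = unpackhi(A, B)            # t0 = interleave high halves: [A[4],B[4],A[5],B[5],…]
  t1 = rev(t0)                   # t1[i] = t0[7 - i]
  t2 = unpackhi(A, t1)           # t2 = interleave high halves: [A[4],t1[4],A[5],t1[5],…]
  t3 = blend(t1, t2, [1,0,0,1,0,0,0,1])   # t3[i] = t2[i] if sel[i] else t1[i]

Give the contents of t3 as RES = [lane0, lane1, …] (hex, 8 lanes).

t0 = [0x54, 0x28, 0xf4, 0xf0, 0x79, 0x0b, 0x6a, 0x1e]
t1 = [0x1e, 0x6a, 0x0b, 0x79, 0xf0, 0xf4, 0x28, 0x54]
t2 = [0x54, 0xf0, 0xf4, 0xf4, 0x79, 0x28, 0x6a, 0x54]
t3 = [0x54, 0x6a, 0x0b, 0xf4, 0xf0, 0xf4, 0x28, 0x54]

RES = [0x54, 0x6a, 0x0b, 0xf4, 0xf0, 0xf4, 0x28, 0x54]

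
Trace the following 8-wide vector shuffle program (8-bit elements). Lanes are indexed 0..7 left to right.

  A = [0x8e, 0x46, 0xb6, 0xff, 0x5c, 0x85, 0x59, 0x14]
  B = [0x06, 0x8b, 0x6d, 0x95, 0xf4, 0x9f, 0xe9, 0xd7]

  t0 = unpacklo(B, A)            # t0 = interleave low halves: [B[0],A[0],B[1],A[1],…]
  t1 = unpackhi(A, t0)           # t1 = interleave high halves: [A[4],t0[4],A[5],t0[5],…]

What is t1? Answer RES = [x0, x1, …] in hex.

→ t0 |06|8e|8b|46|6d|b6|95|ff|
→ t1 |5c|6d|85|b6|59|95|14|ff|

RES = [0x5c, 0x6d, 0x85, 0xb6, 0x59, 0x95, 0x14, 0xff]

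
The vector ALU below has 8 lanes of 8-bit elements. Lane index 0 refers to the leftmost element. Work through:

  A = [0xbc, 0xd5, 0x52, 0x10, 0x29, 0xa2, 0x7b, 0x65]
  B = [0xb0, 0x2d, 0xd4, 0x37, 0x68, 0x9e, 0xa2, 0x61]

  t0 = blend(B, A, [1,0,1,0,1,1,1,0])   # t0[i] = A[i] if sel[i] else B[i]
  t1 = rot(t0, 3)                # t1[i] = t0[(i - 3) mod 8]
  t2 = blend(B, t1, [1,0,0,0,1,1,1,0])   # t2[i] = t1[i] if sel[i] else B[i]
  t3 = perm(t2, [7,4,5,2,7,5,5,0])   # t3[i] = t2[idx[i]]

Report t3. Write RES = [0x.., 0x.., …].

RES = [ 0x61  0x2d  0x52  0xd4  0x61  0x52  0x52  0xa2 ]

→ t0 |bc|2d|52|37|29|a2|7b|61|
→ t1 |a2|7b|61|bc|2d|52|37|29|
→ t2 |a2|2d|d4|37|2d|52|37|61|
→ t3 |61|2d|52|d4|61|52|52|a2|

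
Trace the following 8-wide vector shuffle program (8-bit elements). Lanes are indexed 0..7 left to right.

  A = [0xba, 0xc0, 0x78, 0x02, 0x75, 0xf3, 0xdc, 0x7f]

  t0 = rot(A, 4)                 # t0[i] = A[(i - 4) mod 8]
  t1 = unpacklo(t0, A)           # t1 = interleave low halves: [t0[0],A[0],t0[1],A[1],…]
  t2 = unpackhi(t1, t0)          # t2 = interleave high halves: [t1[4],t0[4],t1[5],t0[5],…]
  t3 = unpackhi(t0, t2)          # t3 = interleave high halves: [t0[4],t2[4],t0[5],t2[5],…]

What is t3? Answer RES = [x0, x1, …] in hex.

  t0: 75 f3 dc 7f ba c0 78 02
  t1: 75 ba f3 c0 dc 78 7f 02
  t2: dc ba 78 c0 7f 78 02 02
  t3: ba 7f c0 78 78 02 02 02

RES = [0xba, 0x7f, 0xc0, 0x78, 0x78, 0x02, 0x02, 0x02]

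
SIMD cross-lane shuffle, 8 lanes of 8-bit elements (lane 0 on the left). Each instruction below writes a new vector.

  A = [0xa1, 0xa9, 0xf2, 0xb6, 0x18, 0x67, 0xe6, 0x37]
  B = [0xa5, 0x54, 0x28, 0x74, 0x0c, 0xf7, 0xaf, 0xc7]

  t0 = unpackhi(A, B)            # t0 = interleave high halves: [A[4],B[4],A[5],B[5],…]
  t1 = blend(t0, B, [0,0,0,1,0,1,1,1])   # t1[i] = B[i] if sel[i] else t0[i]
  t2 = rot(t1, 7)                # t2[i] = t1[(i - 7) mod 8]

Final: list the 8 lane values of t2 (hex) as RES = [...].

  t0: 18 0c 67 f7 e6 af 37 c7
  t1: 18 0c 67 74 e6 f7 af c7
  t2: 0c 67 74 e6 f7 af c7 18

RES = [0x0c, 0x67, 0x74, 0xe6, 0xf7, 0xaf, 0xc7, 0x18]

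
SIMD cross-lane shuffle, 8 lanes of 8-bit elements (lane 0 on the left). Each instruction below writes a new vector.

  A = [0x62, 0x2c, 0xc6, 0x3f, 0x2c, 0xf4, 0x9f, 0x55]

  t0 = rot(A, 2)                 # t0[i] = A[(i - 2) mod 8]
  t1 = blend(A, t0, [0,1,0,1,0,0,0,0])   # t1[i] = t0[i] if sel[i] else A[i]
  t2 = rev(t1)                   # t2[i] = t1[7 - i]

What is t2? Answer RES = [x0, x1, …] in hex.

RES = [0x55, 0x9f, 0xf4, 0x2c, 0x2c, 0xc6, 0x55, 0x62]

  t0: 9f 55 62 2c c6 3f 2c f4
  t1: 62 55 c6 2c 2c f4 9f 55
  t2: 55 9f f4 2c 2c c6 55 62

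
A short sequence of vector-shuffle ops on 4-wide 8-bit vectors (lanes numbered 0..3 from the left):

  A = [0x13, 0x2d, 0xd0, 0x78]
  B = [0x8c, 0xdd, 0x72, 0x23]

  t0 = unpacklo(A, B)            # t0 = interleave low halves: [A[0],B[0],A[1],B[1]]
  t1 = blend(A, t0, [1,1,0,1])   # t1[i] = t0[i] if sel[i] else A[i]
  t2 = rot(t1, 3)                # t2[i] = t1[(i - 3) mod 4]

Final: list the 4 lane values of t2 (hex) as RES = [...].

RES = [ 0x8c  0xd0  0xdd  0x13 ]

→ t0 |13|8c|2d|dd|
→ t1 |13|8c|d0|dd|
→ t2 |8c|d0|dd|13|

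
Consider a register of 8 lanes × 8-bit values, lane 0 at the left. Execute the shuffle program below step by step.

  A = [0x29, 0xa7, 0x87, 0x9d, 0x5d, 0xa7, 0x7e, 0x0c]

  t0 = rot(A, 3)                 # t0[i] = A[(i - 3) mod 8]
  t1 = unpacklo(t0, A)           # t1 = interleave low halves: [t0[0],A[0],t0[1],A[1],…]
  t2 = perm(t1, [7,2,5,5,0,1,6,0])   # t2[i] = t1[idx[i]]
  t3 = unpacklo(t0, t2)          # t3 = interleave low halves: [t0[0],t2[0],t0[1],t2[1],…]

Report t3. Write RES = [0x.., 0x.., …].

→ t0 |a7|7e|0c|29|a7|87|9d|5d|
→ t1 |a7|29|7e|a7|0c|87|29|9d|
→ t2 |9d|7e|87|87|a7|29|29|a7|
→ t3 |a7|9d|7e|7e|0c|87|29|87|

RES = [0xa7, 0x9d, 0x7e, 0x7e, 0x0c, 0x87, 0x29, 0x87]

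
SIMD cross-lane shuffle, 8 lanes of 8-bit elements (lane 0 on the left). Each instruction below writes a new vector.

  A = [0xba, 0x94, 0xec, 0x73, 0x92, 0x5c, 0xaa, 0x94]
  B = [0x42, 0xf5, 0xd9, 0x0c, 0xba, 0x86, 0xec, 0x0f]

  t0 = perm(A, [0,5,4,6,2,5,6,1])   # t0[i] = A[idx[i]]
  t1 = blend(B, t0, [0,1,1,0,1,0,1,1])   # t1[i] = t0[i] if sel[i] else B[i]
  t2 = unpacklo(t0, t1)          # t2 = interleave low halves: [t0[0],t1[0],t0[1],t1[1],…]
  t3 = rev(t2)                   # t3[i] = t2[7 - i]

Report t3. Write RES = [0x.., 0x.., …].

RES = [ 0x0c  0xaa  0x92  0x92  0x5c  0x5c  0x42  0xba ]

  t0: ba 5c 92 aa ec 5c aa 94
  t1: 42 5c 92 0c ec 86 aa 94
  t2: ba 42 5c 5c 92 92 aa 0c
  t3: 0c aa 92 92 5c 5c 42 ba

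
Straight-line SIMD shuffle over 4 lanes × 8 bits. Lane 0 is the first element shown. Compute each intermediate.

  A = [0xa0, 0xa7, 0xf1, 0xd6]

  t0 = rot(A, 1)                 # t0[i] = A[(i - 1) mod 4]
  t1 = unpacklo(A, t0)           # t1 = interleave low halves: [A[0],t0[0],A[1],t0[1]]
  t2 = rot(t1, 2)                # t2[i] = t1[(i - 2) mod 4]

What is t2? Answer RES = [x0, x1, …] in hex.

RES = [0xa7, 0xa0, 0xa0, 0xd6]

→ t0 |d6|a0|a7|f1|
→ t1 |a0|d6|a7|a0|
→ t2 |a7|a0|a0|d6|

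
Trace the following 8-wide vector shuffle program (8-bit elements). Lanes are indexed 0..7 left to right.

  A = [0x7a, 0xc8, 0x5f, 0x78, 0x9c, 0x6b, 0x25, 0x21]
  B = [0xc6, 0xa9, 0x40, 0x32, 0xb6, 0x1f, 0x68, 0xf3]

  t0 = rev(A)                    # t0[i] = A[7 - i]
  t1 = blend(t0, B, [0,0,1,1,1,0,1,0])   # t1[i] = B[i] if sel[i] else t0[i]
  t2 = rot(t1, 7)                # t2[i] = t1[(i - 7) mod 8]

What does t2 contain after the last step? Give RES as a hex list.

→ t0 |21|25|6b|9c|78|5f|c8|7a|
→ t1 |21|25|40|32|b6|5f|68|7a|
→ t2 |25|40|32|b6|5f|68|7a|21|

RES = [0x25, 0x40, 0x32, 0xb6, 0x5f, 0x68, 0x7a, 0x21]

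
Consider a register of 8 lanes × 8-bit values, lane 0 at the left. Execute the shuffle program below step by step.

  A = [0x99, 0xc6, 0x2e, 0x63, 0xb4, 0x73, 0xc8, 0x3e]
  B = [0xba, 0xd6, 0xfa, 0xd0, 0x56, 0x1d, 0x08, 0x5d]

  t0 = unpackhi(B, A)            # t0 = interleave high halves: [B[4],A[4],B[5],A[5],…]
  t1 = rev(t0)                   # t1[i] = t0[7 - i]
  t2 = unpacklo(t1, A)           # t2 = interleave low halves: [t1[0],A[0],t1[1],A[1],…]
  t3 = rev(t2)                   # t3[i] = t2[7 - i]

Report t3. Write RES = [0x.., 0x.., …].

  t0: 56 b4 1d 73 08 c8 5d 3e
  t1: 3e 5d c8 08 73 1d b4 56
  t2: 3e 99 5d c6 c8 2e 08 63
  t3: 63 08 2e c8 c6 5d 99 3e

RES = [ 0x63  0x08  0x2e  0xc8  0xc6  0x5d  0x99  0x3e ]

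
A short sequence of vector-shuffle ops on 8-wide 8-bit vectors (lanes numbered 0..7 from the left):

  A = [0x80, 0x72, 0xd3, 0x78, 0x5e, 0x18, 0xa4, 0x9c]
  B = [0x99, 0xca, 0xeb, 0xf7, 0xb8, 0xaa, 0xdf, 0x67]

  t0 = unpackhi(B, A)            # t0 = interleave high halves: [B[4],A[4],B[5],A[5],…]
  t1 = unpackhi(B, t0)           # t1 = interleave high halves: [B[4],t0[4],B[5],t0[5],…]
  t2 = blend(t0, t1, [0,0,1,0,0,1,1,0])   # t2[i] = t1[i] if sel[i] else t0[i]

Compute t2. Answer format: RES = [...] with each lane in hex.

RES = [ 0xb8  0x5e  0xaa  0x18  0xdf  0x67  0x67  0x9c ]

→ t0 |b8|5e|aa|18|df|a4|67|9c|
→ t1 |b8|df|aa|a4|df|67|67|9c|
→ t2 |b8|5e|aa|18|df|67|67|9c|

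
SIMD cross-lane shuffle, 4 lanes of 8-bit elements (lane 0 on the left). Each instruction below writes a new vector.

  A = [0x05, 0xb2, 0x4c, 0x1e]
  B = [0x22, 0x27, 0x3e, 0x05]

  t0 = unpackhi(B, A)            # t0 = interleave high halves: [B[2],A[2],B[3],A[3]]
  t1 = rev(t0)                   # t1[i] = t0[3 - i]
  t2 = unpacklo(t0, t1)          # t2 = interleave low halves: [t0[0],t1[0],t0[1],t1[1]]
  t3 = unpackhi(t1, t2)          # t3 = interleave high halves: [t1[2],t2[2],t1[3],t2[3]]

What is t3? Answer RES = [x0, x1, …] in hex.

RES = [0x4c, 0x4c, 0x3e, 0x05]

  t0: 3e 4c 05 1e
  t1: 1e 05 4c 3e
  t2: 3e 1e 4c 05
  t3: 4c 4c 3e 05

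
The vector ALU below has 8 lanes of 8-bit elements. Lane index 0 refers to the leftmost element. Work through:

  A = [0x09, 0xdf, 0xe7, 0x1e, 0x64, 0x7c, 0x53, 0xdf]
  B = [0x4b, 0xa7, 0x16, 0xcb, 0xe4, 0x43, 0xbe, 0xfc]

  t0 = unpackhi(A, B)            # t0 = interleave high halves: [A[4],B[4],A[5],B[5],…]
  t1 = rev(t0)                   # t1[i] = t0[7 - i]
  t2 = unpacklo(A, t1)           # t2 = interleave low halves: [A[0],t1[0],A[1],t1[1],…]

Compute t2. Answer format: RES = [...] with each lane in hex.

  t0: 64 e4 7c 43 53 be df fc
  t1: fc df be 53 43 7c e4 64
  t2: 09 fc df df e7 be 1e 53

RES = [ 0x09  0xfc  0xdf  0xdf  0xe7  0xbe  0x1e  0x53 ]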